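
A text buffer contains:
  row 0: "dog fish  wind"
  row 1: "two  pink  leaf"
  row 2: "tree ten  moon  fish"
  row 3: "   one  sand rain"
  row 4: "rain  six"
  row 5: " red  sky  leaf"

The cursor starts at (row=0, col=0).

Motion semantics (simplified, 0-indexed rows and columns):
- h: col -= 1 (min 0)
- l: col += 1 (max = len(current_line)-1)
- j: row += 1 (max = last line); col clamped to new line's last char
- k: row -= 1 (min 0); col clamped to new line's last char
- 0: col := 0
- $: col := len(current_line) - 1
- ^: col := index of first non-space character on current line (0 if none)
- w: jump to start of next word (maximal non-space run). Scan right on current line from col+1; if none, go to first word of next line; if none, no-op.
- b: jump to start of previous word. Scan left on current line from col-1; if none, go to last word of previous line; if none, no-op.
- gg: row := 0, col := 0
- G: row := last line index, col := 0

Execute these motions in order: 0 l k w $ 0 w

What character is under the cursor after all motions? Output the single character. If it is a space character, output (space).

Answer: f

Derivation:
After 1 (0): row=0 col=0 char='d'
After 2 (l): row=0 col=1 char='o'
After 3 (k): row=0 col=1 char='o'
After 4 (w): row=0 col=4 char='f'
After 5 ($): row=0 col=13 char='d'
After 6 (0): row=0 col=0 char='d'
After 7 (w): row=0 col=4 char='f'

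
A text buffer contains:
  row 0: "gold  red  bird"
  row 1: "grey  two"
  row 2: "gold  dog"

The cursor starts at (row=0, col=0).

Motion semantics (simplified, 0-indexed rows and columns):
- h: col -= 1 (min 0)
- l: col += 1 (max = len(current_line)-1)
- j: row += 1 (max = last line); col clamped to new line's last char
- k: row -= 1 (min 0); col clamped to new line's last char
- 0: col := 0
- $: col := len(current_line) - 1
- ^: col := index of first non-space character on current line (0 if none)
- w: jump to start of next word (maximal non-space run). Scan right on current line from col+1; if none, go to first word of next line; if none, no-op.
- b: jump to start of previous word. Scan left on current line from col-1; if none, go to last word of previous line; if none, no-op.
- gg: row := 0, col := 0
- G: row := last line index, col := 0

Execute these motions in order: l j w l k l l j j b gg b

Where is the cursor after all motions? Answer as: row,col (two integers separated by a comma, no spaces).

After 1 (l): row=0 col=1 char='o'
After 2 (j): row=1 col=1 char='r'
After 3 (w): row=1 col=6 char='t'
After 4 (l): row=1 col=7 char='w'
After 5 (k): row=0 col=7 char='e'
After 6 (l): row=0 col=8 char='d'
After 7 (l): row=0 col=9 char='_'
After 8 (j): row=1 col=8 char='o'
After 9 (j): row=2 col=8 char='g'
After 10 (b): row=2 col=6 char='d'
After 11 (gg): row=0 col=0 char='g'
After 12 (b): row=0 col=0 char='g'

Answer: 0,0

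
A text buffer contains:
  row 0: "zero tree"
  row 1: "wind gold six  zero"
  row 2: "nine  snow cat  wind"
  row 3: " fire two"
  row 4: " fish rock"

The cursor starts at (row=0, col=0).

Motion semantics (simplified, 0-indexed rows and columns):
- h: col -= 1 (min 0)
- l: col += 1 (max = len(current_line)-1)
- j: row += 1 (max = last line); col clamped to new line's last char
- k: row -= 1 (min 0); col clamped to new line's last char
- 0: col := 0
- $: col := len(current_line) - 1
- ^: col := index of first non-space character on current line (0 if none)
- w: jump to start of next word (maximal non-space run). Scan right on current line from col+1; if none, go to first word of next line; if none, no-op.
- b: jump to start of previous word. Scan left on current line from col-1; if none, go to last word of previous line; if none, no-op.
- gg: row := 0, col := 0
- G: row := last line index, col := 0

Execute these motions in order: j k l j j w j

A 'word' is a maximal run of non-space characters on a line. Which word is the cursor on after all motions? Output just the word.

Answer: two

Derivation:
After 1 (j): row=1 col=0 char='w'
After 2 (k): row=0 col=0 char='z'
After 3 (l): row=0 col=1 char='e'
After 4 (j): row=1 col=1 char='i'
After 5 (j): row=2 col=1 char='i'
After 6 (w): row=2 col=6 char='s'
After 7 (j): row=3 col=6 char='t'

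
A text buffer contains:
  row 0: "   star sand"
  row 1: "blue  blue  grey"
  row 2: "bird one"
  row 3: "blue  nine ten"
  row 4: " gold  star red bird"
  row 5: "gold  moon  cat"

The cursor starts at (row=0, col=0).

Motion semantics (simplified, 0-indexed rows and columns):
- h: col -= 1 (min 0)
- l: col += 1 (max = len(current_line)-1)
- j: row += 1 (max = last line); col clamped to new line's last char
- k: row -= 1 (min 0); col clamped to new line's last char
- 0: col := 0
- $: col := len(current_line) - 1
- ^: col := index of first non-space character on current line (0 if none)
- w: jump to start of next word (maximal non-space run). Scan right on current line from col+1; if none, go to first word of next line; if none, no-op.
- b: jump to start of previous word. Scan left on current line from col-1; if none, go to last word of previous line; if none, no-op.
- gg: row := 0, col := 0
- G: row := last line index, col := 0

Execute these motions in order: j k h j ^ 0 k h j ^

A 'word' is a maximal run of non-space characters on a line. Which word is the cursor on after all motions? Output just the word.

After 1 (j): row=1 col=0 char='b'
After 2 (k): row=0 col=0 char='_'
After 3 (h): row=0 col=0 char='_'
After 4 (j): row=1 col=0 char='b'
After 5 (^): row=1 col=0 char='b'
After 6 (0): row=1 col=0 char='b'
After 7 (k): row=0 col=0 char='_'
After 8 (h): row=0 col=0 char='_'
After 9 (j): row=1 col=0 char='b'
After 10 (^): row=1 col=0 char='b'

Answer: blue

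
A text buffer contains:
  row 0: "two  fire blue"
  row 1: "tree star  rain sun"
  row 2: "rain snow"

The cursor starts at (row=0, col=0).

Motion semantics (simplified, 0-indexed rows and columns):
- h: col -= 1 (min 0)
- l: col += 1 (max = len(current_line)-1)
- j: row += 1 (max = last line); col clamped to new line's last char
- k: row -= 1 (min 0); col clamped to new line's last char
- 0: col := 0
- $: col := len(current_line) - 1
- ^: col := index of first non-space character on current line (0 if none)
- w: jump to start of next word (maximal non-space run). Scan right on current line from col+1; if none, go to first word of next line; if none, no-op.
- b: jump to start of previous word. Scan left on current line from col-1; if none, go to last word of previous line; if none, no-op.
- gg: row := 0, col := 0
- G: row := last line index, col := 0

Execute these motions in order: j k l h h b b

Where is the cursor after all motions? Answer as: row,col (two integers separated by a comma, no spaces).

After 1 (j): row=1 col=0 char='t'
After 2 (k): row=0 col=0 char='t'
After 3 (l): row=0 col=1 char='w'
After 4 (h): row=0 col=0 char='t'
After 5 (h): row=0 col=0 char='t'
After 6 (b): row=0 col=0 char='t'
After 7 (b): row=0 col=0 char='t'

Answer: 0,0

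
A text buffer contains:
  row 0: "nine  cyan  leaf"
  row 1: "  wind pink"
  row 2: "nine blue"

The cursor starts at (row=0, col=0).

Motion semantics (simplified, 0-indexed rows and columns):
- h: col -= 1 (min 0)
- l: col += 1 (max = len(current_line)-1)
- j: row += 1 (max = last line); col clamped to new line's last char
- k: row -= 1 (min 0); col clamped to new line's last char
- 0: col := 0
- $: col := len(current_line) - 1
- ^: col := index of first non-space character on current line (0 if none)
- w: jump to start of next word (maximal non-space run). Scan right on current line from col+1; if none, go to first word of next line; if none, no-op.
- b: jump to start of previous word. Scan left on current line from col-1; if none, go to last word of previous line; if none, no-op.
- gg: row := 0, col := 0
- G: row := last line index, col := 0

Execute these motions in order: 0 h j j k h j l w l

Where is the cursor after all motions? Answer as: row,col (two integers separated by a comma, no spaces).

After 1 (0): row=0 col=0 char='n'
After 2 (h): row=0 col=0 char='n'
After 3 (j): row=1 col=0 char='_'
After 4 (j): row=2 col=0 char='n'
After 5 (k): row=1 col=0 char='_'
After 6 (h): row=1 col=0 char='_'
After 7 (j): row=2 col=0 char='n'
After 8 (l): row=2 col=1 char='i'
After 9 (w): row=2 col=5 char='b'
After 10 (l): row=2 col=6 char='l'

Answer: 2,6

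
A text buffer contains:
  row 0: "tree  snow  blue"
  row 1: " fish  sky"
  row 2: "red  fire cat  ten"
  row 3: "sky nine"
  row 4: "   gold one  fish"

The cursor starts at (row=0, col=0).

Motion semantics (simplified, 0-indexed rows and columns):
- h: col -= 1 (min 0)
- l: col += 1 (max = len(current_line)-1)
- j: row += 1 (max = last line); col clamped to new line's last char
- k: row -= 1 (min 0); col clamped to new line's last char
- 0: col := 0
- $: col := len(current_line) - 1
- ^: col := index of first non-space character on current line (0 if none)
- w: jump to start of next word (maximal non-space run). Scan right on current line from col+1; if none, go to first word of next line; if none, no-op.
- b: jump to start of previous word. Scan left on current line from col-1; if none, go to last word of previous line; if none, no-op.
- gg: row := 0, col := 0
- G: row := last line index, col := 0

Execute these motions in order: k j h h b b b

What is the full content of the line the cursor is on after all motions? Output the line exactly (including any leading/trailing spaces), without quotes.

After 1 (k): row=0 col=0 char='t'
After 2 (j): row=1 col=0 char='_'
After 3 (h): row=1 col=0 char='_'
After 4 (h): row=1 col=0 char='_'
After 5 (b): row=0 col=12 char='b'
After 6 (b): row=0 col=6 char='s'
After 7 (b): row=0 col=0 char='t'

Answer: tree  snow  blue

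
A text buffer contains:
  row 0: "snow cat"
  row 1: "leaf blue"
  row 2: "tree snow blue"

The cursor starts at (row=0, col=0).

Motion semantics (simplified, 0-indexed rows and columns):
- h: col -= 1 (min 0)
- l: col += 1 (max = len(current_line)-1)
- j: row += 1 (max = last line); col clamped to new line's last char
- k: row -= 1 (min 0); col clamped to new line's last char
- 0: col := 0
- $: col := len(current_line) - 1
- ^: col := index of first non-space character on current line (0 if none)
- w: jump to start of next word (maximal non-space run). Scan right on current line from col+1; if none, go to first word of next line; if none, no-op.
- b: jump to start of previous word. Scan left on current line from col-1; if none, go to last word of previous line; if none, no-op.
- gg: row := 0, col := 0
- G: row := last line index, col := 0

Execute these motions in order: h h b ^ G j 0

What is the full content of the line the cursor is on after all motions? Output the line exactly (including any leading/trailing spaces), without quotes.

After 1 (h): row=0 col=0 char='s'
After 2 (h): row=0 col=0 char='s'
After 3 (b): row=0 col=0 char='s'
After 4 (^): row=0 col=0 char='s'
After 5 (G): row=2 col=0 char='t'
After 6 (j): row=2 col=0 char='t'
After 7 (0): row=2 col=0 char='t'

Answer: tree snow blue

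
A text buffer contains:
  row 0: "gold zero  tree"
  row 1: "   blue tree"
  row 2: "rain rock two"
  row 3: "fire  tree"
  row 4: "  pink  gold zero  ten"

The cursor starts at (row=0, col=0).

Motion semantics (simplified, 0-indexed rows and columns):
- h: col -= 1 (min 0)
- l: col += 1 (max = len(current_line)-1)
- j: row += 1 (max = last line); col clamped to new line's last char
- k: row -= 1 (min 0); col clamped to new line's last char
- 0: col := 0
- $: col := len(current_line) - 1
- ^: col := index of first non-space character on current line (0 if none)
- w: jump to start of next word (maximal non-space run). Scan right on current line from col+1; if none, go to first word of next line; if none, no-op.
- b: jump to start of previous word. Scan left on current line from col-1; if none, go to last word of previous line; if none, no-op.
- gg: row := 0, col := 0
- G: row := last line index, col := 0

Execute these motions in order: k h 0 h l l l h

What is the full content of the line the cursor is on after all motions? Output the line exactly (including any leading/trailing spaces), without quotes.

Answer: gold zero  tree

Derivation:
After 1 (k): row=0 col=0 char='g'
After 2 (h): row=0 col=0 char='g'
After 3 (0): row=0 col=0 char='g'
After 4 (h): row=0 col=0 char='g'
After 5 (l): row=0 col=1 char='o'
After 6 (l): row=0 col=2 char='l'
After 7 (l): row=0 col=3 char='d'
After 8 (h): row=0 col=2 char='l'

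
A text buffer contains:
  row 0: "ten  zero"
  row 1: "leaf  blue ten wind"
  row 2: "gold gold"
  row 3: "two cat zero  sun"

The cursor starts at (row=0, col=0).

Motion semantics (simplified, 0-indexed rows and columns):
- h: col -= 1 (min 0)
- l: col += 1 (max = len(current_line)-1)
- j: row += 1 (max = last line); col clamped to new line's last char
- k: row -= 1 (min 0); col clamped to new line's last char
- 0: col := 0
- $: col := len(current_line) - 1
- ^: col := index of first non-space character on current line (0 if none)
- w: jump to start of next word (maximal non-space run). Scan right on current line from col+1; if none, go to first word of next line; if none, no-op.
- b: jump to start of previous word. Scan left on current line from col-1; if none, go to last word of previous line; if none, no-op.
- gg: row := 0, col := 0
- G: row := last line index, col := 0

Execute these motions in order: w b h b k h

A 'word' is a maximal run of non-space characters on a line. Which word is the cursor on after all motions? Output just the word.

Answer: ten

Derivation:
After 1 (w): row=0 col=5 char='z'
After 2 (b): row=0 col=0 char='t'
After 3 (h): row=0 col=0 char='t'
After 4 (b): row=0 col=0 char='t'
After 5 (k): row=0 col=0 char='t'
After 6 (h): row=0 col=0 char='t'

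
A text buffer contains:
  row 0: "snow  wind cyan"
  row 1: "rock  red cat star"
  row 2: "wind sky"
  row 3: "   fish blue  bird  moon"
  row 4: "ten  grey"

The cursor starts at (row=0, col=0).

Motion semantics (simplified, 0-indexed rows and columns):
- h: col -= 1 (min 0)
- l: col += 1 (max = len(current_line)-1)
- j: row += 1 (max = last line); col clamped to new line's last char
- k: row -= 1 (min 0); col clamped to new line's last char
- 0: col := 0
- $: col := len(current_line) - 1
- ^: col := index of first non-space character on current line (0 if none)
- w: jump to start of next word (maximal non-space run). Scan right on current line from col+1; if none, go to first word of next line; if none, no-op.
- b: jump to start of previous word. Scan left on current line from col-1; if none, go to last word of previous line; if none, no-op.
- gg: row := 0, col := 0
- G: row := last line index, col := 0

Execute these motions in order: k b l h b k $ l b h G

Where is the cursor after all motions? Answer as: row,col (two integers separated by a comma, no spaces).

Answer: 4,0

Derivation:
After 1 (k): row=0 col=0 char='s'
After 2 (b): row=0 col=0 char='s'
After 3 (l): row=0 col=1 char='n'
After 4 (h): row=0 col=0 char='s'
After 5 (b): row=0 col=0 char='s'
After 6 (k): row=0 col=0 char='s'
After 7 ($): row=0 col=14 char='n'
After 8 (l): row=0 col=14 char='n'
After 9 (b): row=0 col=11 char='c'
After 10 (h): row=0 col=10 char='_'
After 11 (G): row=4 col=0 char='t'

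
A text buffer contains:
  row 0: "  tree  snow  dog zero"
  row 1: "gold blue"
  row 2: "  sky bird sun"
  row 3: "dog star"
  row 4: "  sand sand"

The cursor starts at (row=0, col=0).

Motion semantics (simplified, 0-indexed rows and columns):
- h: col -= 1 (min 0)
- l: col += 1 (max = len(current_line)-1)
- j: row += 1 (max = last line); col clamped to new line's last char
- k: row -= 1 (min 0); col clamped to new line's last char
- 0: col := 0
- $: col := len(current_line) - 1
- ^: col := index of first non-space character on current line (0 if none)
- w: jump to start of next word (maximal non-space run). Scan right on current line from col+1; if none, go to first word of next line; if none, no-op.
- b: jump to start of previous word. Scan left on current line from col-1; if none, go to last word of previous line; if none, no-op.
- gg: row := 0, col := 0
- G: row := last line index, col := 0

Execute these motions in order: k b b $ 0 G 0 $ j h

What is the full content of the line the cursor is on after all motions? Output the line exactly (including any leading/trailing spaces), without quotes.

After 1 (k): row=0 col=0 char='_'
After 2 (b): row=0 col=0 char='_'
After 3 (b): row=0 col=0 char='_'
After 4 ($): row=0 col=21 char='o'
After 5 (0): row=0 col=0 char='_'
After 6 (G): row=4 col=0 char='_'
After 7 (0): row=4 col=0 char='_'
After 8 ($): row=4 col=10 char='d'
After 9 (j): row=4 col=10 char='d'
After 10 (h): row=4 col=9 char='n'

Answer:   sand sand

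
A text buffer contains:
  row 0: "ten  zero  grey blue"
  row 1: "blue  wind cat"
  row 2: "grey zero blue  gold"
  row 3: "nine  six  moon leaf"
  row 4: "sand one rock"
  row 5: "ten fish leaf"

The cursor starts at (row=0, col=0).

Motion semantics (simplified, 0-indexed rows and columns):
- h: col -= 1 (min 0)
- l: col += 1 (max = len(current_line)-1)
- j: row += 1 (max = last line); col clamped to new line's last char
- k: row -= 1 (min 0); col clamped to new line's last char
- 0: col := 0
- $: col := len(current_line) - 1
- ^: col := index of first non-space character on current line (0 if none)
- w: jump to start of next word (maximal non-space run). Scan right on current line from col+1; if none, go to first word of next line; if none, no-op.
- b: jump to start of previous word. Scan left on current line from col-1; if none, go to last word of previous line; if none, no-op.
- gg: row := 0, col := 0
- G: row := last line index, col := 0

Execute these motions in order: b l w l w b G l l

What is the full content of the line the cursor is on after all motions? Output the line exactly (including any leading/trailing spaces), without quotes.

After 1 (b): row=0 col=0 char='t'
After 2 (l): row=0 col=1 char='e'
After 3 (w): row=0 col=5 char='z'
After 4 (l): row=0 col=6 char='e'
After 5 (w): row=0 col=11 char='g'
After 6 (b): row=0 col=5 char='z'
After 7 (G): row=5 col=0 char='t'
After 8 (l): row=5 col=1 char='e'
After 9 (l): row=5 col=2 char='n'

Answer: ten fish leaf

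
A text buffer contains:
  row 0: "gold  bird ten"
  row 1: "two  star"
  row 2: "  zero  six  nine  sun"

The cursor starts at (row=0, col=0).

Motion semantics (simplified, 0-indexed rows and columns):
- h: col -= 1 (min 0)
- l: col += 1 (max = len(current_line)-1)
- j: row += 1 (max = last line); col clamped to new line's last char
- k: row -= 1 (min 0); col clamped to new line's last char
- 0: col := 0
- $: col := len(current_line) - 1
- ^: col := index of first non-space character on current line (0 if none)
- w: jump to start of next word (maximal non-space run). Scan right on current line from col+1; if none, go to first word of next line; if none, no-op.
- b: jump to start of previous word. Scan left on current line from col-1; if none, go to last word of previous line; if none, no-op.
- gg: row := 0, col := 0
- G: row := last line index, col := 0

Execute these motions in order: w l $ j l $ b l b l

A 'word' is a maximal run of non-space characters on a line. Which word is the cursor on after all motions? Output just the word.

After 1 (w): row=0 col=6 char='b'
After 2 (l): row=0 col=7 char='i'
After 3 ($): row=0 col=13 char='n'
After 4 (j): row=1 col=8 char='r'
After 5 (l): row=1 col=8 char='r'
After 6 ($): row=1 col=8 char='r'
After 7 (b): row=1 col=5 char='s'
After 8 (l): row=1 col=6 char='t'
After 9 (b): row=1 col=5 char='s'
After 10 (l): row=1 col=6 char='t'

Answer: star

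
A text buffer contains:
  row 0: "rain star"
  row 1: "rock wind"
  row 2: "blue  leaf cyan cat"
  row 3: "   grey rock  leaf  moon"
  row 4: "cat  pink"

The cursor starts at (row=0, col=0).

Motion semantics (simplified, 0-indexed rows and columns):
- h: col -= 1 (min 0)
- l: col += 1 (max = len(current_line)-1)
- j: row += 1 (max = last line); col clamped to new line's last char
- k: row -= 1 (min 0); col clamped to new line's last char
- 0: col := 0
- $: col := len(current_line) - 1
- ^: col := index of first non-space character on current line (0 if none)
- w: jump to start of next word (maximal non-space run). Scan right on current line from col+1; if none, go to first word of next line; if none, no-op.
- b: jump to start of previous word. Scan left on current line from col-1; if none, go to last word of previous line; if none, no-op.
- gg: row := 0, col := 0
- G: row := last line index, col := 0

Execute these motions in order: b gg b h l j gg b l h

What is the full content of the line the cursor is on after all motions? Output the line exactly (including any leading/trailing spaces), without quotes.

Answer: rain star

Derivation:
After 1 (b): row=0 col=0 char='r'
After 2 (gg): row=0 col=0 char='r'
After 3 (b): row=0 col=0 char='r'
After 4 (h): row=0 col=0 char='r'
After 5 (l): row=0 col=1 char='a'
After 6 (j): row=1 col=1 char='o'
After 7 (gg): row=0 col=0 char='r'
After 8 (b): row=0 col=0 char='r'
After 9 (l): row=0 col=1 char='a'
After 10 (h): row=0 col=0 char='r'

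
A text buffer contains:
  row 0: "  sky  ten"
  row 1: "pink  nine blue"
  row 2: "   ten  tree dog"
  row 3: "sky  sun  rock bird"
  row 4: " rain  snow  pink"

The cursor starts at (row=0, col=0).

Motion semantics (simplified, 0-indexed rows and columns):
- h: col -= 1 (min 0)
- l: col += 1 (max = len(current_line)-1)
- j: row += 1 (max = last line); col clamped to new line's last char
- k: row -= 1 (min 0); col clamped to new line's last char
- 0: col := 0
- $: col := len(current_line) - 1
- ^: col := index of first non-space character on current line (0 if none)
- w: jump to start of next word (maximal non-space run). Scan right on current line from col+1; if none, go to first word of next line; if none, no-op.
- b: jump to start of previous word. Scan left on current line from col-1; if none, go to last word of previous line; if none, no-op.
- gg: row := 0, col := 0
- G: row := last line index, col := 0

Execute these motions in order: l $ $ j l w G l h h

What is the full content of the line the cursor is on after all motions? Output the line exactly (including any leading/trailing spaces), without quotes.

After 1 (l): row=0 col=1 char='_'
After 2 ($): row=0 col=9 char='n'
After 3 ($): row=0 col=9 char='n'
After 4 (j): row=1 col=9 char='e'
After 5 (l): row=1 col=10 char='_'
After 6 (w): row=1 col=11 char='b'
After 7 (G): row=4 col=0 char='_'
After 8 (l): row=4 col=1 char='r'
After 9 (h): row=4 col=0 char='_'
After 10 (h): row=4 col=0 char='_'

Answer:  rain  snow  pink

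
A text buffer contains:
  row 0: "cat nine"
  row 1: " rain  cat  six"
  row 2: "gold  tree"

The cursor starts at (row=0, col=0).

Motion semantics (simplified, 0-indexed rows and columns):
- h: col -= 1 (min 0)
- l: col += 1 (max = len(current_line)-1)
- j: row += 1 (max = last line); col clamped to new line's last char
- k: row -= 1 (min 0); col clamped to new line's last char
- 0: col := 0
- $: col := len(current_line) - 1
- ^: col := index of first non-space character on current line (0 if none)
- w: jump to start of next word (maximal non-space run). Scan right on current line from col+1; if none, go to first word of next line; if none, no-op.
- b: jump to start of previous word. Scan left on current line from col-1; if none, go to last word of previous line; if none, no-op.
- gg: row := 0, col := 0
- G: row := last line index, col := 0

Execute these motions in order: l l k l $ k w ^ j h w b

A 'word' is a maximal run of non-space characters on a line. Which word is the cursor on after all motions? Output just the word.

Answer: gold

Derivation:
After 1 (l): row=0 col=1 char='a'
After 2 (l): row=0 col=2 char='t'
After 3 (k): row=0 col=2 char='t'
After 4 (l): row=0 col=3 char='_'
After 5 ($): row=0 col=7 char='e'
After 6 (k): row=0 col=7 char='e'
After 7 (w): row=1 col=1 char='r'
After 8 (^): row=1 col=1 char='r'
After 9 (j): row=2 col=1 char='o'
After 10 (h): row=2 col=0 char='g'
After 11 (w): row=2 col=6 char='t'
After 12 (b): row=2 col=0 char='g'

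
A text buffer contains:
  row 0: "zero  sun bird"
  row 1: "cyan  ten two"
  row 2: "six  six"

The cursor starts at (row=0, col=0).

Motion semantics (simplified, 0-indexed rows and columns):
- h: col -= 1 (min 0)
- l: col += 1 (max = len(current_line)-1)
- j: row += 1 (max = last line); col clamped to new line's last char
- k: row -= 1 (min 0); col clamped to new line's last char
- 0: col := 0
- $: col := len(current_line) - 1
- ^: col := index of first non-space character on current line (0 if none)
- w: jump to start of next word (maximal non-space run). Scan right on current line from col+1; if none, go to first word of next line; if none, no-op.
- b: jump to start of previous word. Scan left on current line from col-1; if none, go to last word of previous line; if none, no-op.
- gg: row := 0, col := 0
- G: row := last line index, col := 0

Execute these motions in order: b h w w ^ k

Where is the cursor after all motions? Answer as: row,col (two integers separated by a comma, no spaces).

Answer: 0,0

Derivation:
After 1 (b): row=0 col=0 char='z'
After 2 (h): row=0 col=0 char='z'
After 3 (w): row=0 col=6 char='s'
After 4 (w): row=0 col=10 char='b'
After 5 (^): row=0 col=0 char='z'
After 6 (k): row=0 col=0 char='z'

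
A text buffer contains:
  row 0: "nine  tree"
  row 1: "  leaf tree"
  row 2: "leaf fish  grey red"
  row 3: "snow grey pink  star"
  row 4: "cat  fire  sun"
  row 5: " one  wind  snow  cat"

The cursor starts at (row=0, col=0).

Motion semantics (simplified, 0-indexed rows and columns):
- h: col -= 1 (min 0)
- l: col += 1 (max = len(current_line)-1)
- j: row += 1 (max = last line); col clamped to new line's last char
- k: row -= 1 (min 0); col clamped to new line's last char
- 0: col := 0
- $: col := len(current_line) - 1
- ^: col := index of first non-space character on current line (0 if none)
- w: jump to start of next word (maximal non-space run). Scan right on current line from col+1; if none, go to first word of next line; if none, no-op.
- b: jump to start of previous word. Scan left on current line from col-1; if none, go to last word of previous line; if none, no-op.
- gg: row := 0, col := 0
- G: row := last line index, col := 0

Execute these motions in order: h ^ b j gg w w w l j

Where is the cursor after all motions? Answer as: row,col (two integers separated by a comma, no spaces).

Answer: 2,8

Derivation:
After 1 (h): row=0 col=0 char='n'
After 2 (^): row=0 col=0 char='n'
After 3 (b): row=0 col=0 char='n'
After 4 (j): row=1 col=0 char='_'
After 5 (gg): row=0 col=0 char='n'
After 6 (w): row=0 col=6 char='t'
After 7 (w): row=1 col=2 char='l'
After 8 (w): row=1 col=7 char='t'
After 9 (l): row=1 col=8 char='r'
After 10 (j): row=2 col=8 char='h'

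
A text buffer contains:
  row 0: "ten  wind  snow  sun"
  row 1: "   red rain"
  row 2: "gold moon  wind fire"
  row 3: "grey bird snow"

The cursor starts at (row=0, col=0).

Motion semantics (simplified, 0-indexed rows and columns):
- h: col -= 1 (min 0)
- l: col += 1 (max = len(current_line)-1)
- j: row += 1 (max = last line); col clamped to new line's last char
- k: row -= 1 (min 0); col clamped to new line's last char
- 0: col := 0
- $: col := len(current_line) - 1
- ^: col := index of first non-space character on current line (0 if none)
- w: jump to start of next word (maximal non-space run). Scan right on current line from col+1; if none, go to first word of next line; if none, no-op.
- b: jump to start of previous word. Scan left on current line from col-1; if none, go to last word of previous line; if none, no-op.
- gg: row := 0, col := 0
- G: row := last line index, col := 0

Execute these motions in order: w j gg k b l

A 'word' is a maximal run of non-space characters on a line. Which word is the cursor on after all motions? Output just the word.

Answer: ten

Derivation:
After 1 (w): row=0 col=5 char='w'
After 2 (j): row=1 col=5 char='d'
After 3 (gg): row=0 col=0 char='t'
After 4 (k): row=0 col=0 char='t'
After 5 (b): row=0 col=0 char='t'
After 6 (l): row=0 col=1 char='e'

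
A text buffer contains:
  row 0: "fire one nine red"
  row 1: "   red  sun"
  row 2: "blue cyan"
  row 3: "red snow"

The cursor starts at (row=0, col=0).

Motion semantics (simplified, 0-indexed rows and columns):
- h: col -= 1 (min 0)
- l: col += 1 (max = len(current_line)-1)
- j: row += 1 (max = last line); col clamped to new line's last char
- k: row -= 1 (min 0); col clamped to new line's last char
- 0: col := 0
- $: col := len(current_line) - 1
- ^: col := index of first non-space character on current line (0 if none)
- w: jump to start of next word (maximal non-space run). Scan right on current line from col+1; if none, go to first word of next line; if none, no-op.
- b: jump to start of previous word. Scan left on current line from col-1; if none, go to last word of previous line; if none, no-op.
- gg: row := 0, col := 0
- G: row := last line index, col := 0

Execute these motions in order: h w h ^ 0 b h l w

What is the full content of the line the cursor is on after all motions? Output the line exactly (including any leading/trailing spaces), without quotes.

After 1 (h): row=0 col=0 char='f'
After 2 (w): row=0 col=5 char='o'
After 3 (h): row=0 col=4 char='_'
After 4 (^): row=0 col=0 char='f'
After 5 (0): row=0 col=0 char='f'
After 6 (b): row=0 col=0 char='f'
After 7 (h): row=0 col=0 char='f'
After 8 (l): row=0 col=1 char='i'
After 9 (w): row=0 col=5 char='o'

Answer: fire one nine red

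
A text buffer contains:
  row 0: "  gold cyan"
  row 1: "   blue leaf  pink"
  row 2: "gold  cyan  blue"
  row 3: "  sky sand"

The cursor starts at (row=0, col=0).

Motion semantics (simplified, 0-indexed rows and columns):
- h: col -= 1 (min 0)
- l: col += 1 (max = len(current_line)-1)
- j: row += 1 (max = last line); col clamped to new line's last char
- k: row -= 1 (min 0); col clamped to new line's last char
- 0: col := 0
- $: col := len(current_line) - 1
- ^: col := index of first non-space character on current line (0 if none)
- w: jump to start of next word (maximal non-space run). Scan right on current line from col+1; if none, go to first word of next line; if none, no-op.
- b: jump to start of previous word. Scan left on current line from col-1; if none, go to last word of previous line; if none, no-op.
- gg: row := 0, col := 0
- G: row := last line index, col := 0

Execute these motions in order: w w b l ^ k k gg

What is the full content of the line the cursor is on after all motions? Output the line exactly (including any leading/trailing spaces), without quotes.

Answer:   gold cyan

Derivation:
After 1 (w): row=0 col=2 char='g'
After 2 (w): row=0 col=7 char='c'
After 3 (b): row=0 col=2 char='g'
After 4 (l): row=0 col=3 char='o'
After 5 (^): row=0 col=2 char='g'
After 6 (k): row=0 col=2 char='g'
After 7 (k): row=0 col=2 char='g'
After 8 (gg): row=0 col=0 char='_'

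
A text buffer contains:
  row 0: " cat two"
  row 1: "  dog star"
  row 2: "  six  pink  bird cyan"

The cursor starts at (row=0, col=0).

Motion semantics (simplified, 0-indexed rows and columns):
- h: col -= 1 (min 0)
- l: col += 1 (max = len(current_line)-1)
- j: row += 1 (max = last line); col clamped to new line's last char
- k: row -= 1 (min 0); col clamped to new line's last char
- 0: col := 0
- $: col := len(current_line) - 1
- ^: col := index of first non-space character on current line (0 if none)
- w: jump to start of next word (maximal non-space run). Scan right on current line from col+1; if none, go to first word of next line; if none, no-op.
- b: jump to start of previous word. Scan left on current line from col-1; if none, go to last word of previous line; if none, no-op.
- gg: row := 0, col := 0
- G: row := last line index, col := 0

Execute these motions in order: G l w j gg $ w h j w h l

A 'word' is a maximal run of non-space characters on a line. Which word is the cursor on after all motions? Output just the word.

After 1 (G): row=2 col=0 char='_'
After 2 (l): row=2 col=1 char='_'
After 3 (w): row=2 col=2 char='s'
After 4 (j): row=2 col=2 char='s'
After 5 (gg): row=0 col=0 char='_'
After 6 ($): row=0 col=7 char='o'
After 7 (w): row=1 col=2 char='d'
After 8 (h): row=1 col=1 char='_'
After 9 (j): row=2 col=1 char='_'
After 10 (w): row=2 col=2 char='s'
After 11 (h): row=2 col=1 char='_'
After 12 (l): row=2 col=2 char='s'

Answer: six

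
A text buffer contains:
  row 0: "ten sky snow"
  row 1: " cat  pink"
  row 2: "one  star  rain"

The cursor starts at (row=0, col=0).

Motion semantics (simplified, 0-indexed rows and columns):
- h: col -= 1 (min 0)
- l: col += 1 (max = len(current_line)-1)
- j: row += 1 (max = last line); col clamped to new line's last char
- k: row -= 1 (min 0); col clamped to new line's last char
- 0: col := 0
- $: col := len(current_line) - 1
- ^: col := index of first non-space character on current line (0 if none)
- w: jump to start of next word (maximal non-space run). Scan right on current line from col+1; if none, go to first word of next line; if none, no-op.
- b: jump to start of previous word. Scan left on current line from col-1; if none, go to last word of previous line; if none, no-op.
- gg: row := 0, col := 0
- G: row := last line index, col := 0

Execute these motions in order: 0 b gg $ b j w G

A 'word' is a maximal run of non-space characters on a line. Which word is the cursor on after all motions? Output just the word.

After 1 (0): row=0 col=0 char='t'
After 2 (b): row=0 col=0 char='t'
After 3 (gg): row=0 col=0 char='t'
After 4 ($): row=0 col=11 char='w'
After 5 (b): row=0 col=8 char='s'
After 6 (j): row=1 col=8 char='n'
After 7 (w): row=2 col=0 char='o'
After 8 (G): row=2 col=0 char='o'

Answer: one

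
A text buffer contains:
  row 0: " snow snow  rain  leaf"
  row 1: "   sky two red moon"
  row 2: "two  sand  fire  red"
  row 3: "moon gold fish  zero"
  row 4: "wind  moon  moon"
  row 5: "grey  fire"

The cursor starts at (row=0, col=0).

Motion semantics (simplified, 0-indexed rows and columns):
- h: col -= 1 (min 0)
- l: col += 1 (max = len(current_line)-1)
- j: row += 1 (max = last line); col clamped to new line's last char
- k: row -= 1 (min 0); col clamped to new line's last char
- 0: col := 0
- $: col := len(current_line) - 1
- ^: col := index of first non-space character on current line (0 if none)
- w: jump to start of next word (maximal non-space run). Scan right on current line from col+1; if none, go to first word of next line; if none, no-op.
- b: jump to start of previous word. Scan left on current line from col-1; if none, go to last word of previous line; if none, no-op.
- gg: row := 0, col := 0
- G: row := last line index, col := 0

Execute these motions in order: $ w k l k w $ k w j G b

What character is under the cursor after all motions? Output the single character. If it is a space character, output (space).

After 1 ($): row=0 col=21 char='f'
After 2 (w): row=1 col=3 char='s'
After 3 (k): row=0 col=3 char='o'
After 4 (l): row=0 col=4 char='w'
After 5 (k): row=0 col=4 char='w'
After 6 (w): row=0 col=6 char='s'
After 7 ($): row=0 col=21 char='f'
After 8 (k): row=0 col=21 char='f'
After 9 (w): row=1 col=3 char='s'
After 10 (j): row=2 col=3 char='_'
After 11 (G): row=5 col=0 char='g'
After 12 (b): row=4 col=12 char='m'

Answer: m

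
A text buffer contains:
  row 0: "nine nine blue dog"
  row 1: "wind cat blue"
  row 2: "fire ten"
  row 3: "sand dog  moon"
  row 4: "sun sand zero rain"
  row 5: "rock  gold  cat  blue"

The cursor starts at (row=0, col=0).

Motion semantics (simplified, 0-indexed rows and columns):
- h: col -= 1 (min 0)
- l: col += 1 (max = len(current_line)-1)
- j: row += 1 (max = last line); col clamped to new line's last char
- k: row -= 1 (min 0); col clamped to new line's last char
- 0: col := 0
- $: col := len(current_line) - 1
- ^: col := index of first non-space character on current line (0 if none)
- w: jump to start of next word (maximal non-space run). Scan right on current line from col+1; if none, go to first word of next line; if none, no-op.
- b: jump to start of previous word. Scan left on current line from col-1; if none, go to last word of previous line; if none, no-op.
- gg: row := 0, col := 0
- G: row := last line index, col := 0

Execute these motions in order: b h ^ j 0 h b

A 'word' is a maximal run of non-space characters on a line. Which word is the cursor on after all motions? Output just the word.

After 1 (b): row=0 col=0 char='n'
After 2 (h): row=0 col=0 char='n'
After 3 (^): row=0 col=0 char='n'
After 4 (j): row=1 col=0 char='w'
After 5 (0): row=1 col=0 char='w'
After 6 (h): row=1 col=0 char='w'
After 7 (b): row=0 col=15 char='d'

Answer: dog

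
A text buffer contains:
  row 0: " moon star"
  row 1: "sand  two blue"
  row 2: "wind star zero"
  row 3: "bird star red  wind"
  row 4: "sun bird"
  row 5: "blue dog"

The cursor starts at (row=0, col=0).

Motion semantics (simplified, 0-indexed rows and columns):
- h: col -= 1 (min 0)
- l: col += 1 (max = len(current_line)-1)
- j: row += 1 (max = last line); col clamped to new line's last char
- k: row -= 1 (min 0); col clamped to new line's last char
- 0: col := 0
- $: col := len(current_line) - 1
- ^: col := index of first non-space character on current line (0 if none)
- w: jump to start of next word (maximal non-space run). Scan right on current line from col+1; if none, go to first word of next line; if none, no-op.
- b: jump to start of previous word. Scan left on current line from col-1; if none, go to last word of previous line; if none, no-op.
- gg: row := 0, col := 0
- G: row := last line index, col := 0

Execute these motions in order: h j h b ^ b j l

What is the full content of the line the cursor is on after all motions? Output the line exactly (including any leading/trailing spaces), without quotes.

After 1 (h): row=0 col=0 char='_'
After 2 (j): row=1 col=0 char='s'
After 3 (h): row=1 col=0 char='s'
After 4 (b): row=0 col=6 char='s'
After 5 (^): row=0 col=1 char='m'
After 6 (b): row=0 col=1 char='m'
After 7 (j): row=1 col=1 char='a'
After 8 (l): row=1 col=2 char='n'

Answer: sand  two blue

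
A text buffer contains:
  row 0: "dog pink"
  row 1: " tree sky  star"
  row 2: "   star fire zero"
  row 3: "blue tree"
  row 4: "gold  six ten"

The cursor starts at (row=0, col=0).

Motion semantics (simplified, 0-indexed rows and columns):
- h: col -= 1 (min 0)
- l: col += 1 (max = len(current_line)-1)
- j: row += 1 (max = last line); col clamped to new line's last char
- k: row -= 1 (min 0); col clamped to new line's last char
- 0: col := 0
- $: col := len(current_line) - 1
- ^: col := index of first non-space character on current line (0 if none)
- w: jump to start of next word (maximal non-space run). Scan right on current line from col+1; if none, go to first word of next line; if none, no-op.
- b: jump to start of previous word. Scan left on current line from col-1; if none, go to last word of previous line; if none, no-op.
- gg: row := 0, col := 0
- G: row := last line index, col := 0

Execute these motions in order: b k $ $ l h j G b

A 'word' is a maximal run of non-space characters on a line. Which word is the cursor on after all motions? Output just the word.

Answer: tree

Derivation:
After 1 (b): row=0 col=0 char='d'
After 2 (k): row=0 col=0 char='d'
After 3 ($): row=0 col=7 char='k'
After 4 ($): row=0 col=7 char='k'
After 5 (l): row=0 col=7 char='k'
After 6 (h): row=0 col=6 char='n'
After 7 (j): row=1 col=6 char='s'
After 8 (G): row=4 col=0 char='g'
After 9 (b): row=3 col=5 char='t'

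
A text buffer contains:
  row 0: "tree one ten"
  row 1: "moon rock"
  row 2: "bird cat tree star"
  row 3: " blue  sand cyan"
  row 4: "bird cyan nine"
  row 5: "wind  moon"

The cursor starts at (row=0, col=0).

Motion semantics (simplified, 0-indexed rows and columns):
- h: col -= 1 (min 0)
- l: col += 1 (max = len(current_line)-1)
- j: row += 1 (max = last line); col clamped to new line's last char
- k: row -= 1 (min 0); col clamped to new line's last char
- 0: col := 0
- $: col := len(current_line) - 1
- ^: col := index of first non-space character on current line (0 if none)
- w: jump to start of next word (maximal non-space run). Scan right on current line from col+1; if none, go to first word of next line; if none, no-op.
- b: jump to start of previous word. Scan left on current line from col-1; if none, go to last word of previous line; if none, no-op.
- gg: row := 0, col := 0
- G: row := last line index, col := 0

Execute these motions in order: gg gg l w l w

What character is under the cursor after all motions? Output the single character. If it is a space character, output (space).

Answer: t

Derivation:
After 1 (gg): row=0 col=0 char='t'
After 2 (gg): row=0 col=0 char='t'
After 3 (l): row=0 col=1 char='r'
After 4 (w): row=0 col=5 char='o'
After 5 (l): row=0 col=6 char='n'
After 6 (w): row=0 col=9 char='t'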